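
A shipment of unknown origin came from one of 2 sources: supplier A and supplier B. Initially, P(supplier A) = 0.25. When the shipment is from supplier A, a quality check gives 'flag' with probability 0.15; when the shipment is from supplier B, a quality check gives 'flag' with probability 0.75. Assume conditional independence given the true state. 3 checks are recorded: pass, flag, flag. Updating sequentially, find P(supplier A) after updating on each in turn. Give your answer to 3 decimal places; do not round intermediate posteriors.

Apply Bayes' rule sequentially, carrying P(supplier A) forward.
After 'pass': P(supplier A) = 0.85·0.2500 / (0.85·0.2500 + 0.25·0.7500) ≈ 0.5312
After 'flag': P(supplier A) = 0.15·0.5312 / (0.15·0.5312 + 0.75·0.4688) ≈ 0.1848
After 'flag': P(supplier A) = 0.15·0.1848 / (0.15·0.1848 + 0.75·0.8152) ≈ 0.0434

0.043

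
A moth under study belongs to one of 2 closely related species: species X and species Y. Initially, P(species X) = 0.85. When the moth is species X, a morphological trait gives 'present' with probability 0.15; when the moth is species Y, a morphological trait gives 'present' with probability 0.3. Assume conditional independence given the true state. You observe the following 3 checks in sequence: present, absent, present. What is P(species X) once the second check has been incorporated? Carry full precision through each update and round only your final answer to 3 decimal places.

After 'present': P(species X) = 0.15·0.8500 / (0.15·0.8500 + 0.3·0.1500) ≈ 0.7391
After 'absent': P(species X) = 0.85·0.7391 / (0.85·0.7391 + 0.7·0.2609) ≈ 0.7748

0.775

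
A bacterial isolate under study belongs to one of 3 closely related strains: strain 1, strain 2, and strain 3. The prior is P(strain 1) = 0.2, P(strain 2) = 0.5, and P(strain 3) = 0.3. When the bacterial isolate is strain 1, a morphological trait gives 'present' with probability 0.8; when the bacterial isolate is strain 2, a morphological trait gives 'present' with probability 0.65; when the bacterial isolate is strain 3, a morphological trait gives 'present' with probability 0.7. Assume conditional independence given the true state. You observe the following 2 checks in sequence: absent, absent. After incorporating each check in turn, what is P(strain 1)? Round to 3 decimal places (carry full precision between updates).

0.083

Apply Bayes' rule sequentially, carrying P(strain 1) forward.
After 'absent': normaliser = 0.2·0.2000 + 0.35·0.5000 + 0.3·0.3000; P(strain 1) ≈ 0.1311, P(strain 2) ≈ 0.5738, P(strain 3) ≈ 0.2951
After 'absent': normaliser = 0.2·0.1311 + 0.35·0.5738 + 0.3·0.2951; P(strain 1) ≈ 0.0831, P(strain 2) ≈ 0.6364, P(strain 3) ≈ 0.2805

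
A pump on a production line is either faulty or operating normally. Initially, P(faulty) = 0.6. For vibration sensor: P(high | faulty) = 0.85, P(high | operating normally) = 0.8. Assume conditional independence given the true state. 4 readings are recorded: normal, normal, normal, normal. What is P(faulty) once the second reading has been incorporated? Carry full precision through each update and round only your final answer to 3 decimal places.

After 'normal': P(faulty) = 0.15·0.6000 / (0.15·0.6000 + 0.2·0.4000) ≈ 0.5294
After 'normal': P(faulty) = 0.15·0.5294 / (0.15·0.5294 + 0.2·0.4706) ≈ 0.4576

0.458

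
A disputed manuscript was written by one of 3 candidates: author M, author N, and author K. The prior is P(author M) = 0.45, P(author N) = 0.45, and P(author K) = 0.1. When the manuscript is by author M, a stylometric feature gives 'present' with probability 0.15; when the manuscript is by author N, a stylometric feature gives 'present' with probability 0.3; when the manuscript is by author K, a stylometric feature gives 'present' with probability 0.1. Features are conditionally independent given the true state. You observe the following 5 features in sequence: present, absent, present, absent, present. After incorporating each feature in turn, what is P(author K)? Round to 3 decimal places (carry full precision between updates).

0.011

Apply Bayes' rule sequentially, carrying P(author K) forward.
After 'present': normaliser = 0.15·0.4500 + 0.3·0.4500 + 0.1·0.1000; P(author M) ≈ 0.3176, P(author N) ≈ 0.6353, P(author K) ≈ 0.0471
After 'absent': normaliser = 0.85·0.3176 + 0.7·0.6353 + 0.9·0.0471; P(author M) ≈ 0.3566, P(author N) ≈ 0.5874, P(author K) ≈ 0.0559
After 'present': normaliser = 0.15·0.3566 + 0.3·0.5874 + 0.1·0.0559; P(author M) ≈ 0.2273, P(author N) ≈ 0.7489, P(author K) ≈ 0.0238
After 'absent': normaliser = 0.85·0.2273 + 0.7·0.7489 + 0.9·0.0238; P(author M) ≈ 0.2615, P(author N) ≈ 0.7095, P(author K) ≈ 0.0290
After 'present': normaliser = 0.15·0.2615 + 0.3·0.7095 + 0.1·0.0290; P(author M) ≈ 0.1539, P(author N) ≈ 0.8348, P(author K) ≈ 0.0114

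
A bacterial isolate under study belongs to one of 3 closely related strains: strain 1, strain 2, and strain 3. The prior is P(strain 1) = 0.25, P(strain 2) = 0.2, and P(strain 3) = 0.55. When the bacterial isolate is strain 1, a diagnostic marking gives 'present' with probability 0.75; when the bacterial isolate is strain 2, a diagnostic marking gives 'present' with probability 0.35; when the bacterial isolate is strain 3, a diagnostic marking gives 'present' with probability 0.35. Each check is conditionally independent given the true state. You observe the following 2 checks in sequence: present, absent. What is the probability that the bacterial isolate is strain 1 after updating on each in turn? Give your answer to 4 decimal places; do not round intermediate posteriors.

After 'present': normaliser = 0.75·0.2500 + 0.35·0.2000 + 0.35·0.5500; P(strain 1) ≈ 0.4167, P(strain 2) ≈ 0.1556, P(strain 3) ≈ 0.4278
After 'absent': normaliser = 0.25·0.4167 + 0.65·0.1556 + 0.65·0.4278; P(strain 1) ≈ 0.2155, P(strain 2) ≈ 0.2092, P(strain 3) ≈ 0.5753

0.2155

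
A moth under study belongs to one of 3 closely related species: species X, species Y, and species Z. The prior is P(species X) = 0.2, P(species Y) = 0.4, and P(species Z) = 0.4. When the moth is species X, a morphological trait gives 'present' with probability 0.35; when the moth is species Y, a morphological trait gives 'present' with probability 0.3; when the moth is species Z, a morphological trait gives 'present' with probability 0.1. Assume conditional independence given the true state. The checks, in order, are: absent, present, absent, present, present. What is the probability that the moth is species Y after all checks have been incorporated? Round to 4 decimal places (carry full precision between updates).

Each posterior becomes the prior for the next update.
After 'absent': normaliser = 0.65·0.2000 + 0.7·0.4000 + 0.9·0.4000; P(species X) ≈ 0.1688, P(species Y) ≈ 0.3636, P(species Z) ≈ 0.4675
After 'present': normaliser = 0.35·0.1688 + 0.3·0.3636 + 0.1·0.4675; P(species X) ≈ 0.2749, P(species Y) ≈ 0.5076, P(species Z) ≈ 0.2175
After 'absent': normaliser = 0.65·0.2749 + 0.7·0.5076 + 0.9·0.2175; P(species X) ≈ 0.2449, P(species Y) ≈ 0.4869, P(species Z) ≈ 0.2683
After 'present': normaliser = 0.35·0.2449 + 0.3·0.4869 + 0.1·0.2683; P(species X) ≈ 0.3314, P(species Y) ≈ 0.5648, P(species Z) ≈ 0.1037
After 'present': normaliser = 0.35·0.3314 + 0.3·0.5648 + 0.1·0.1037; P(species X) ≈ 0.3921, P(species Y) ≈ 0.5728, P(species Z) ≈ 0.0351

0.5728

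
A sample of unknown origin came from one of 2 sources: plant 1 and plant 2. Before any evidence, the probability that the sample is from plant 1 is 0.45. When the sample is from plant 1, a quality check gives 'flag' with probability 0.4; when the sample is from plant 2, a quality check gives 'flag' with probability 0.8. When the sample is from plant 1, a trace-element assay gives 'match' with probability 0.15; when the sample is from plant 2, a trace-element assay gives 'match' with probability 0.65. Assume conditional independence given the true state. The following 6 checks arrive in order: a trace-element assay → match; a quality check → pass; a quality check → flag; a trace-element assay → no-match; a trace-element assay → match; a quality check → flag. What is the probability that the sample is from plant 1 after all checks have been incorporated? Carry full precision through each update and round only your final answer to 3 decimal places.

After a trace-element assay='match': P(plant 1) = 0.15·0.4500 / (0.15·0.4500 + 0.65·0.5500) ≈ 0.1588
After a quality check='pass': P(plant 1) = 0.6·0.1588 / (0.6·0.1588 + 0.2·0.8412) ≈ 0.3616
After a quality check='flag': P(plant 1) = 0.4·0.3616 / (0.4·0.3616 + 0.8·0.6384) ≈ 0.2207
After a trace-element assay='no-match': P(plant 1) = 0.85·0.2207 / (0.85·0.2207 + 0.35·0.7793) ≈ 0.4075
After a trace-element assay='match': P(plant 1) = 0.15·0.4075 / (0.15·0.4075 + 0.65·0.5925) ≈ 0.1370
After a quality check='flag': P(plant 1) = 0.4·0.1370 / (0.4·0.1370 + 0.8·0.8630) ≈ 0.0735

0.074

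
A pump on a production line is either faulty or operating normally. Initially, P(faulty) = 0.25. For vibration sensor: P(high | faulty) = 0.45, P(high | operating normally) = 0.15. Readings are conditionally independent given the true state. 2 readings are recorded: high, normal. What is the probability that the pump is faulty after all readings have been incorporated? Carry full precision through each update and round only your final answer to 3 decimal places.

0.393

After 'high': P(faulty) = 0.45·0.2500 / (0.45·0.2500 + 0.15·0.7500) ≈ 0.5000
After 'normal': P(faulty) = 0.55·0.5000 / (0.55·0.5000 + 0.85·0.5000) ≈ 0.3929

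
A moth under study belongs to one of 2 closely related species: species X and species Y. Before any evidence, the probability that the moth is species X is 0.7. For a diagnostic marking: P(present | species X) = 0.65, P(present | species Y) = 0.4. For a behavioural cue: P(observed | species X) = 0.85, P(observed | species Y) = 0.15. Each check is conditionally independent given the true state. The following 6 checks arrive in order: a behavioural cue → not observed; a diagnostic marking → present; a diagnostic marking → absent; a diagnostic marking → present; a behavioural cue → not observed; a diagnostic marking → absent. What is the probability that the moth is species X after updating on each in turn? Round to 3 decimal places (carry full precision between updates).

After a behavioural cue='not observed': P(species X) = 0.15·0.7000 / (0.15·0.7000 + 0.85·0.3000) ≈ 0.2917
After a diagnostic marking='present': P(species X) = 0.65·0.2917 / (0.65·0.2917 + 0.4·0.7083) ≈ 0.4009
After a diagnostic marking='absent': P(species X) = 0.35·0.4009 / (0.35·0.4009 + 0.6·0.5991) ≈ 0.2807
After a diagnostic marking='present': P(species X) = 0.65·0.2807 / (0.65·0.2807 + 0.4·0.7193) ≈ 0.3881
After a behavioural cue='not observed': P(species X) = 0.15·0.3881 / (0.15·0.3881 + 0.85·0.6119) ≈ 0.1007
After a diagnostic marking='absent': P(species X) = 0.35·0.1007 / (0.35·0.1007 + 0.6·0.8993) ≈ 0.0613

0.061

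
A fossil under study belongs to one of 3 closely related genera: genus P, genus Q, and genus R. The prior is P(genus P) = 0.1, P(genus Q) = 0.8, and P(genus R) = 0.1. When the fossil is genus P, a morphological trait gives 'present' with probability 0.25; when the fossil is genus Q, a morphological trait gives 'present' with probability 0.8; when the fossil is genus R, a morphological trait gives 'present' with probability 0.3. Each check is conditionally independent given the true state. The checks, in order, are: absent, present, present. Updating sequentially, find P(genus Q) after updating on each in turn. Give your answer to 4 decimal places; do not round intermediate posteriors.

After 'absent': normaliser = 0.75·0.1000 + 0.2·0.8000 + 0.7·0.1000; P(genus P) ≈ 0.2459, P(genus Q) ≈ 0.5246, P(genus R) ≈ 0.2295
After 'present': normaliser = 0.25·0.2459 + 0.8·0.5246 + 0.3·0.2295; P(genus P) ≈ 0.1118, P(genus Q) ≈ 0.7630, P(genus R) ≈ 0.1252
After 'present': normaliser = 0.25·0.1118 + 0.8·0.7630 + 0.3·0.1252; P(genus P) ≈ 0.0413, P(genus Q) ≈ 0.9031, P(genus R) ≈ 0.0556

0.9031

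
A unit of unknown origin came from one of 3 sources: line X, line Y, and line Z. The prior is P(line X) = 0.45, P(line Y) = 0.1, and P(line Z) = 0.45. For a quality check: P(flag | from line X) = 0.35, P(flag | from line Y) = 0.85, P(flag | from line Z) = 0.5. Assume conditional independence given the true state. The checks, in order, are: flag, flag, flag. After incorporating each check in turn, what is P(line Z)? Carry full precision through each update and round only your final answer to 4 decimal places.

After 'flag': normaliser = 0.35·0.4500 + 0.85·0.1000 + 0.5·0.4500; P(line X) ≈ 0.3369, P(line Y) ≈ 0.1818, P(line Z) ≈ 0.4813
After 'flag': normaliser = 0.35·0.3369 + 0.85·0.1818 + 0.5·0.4813; P(line X) ≈ 0.2298, P(line Y) ≈ 0.3012, P(line Z) ≈ 0.4690
After 'flag': normaliser = 0.35·0.2298 + 0.85·0.3012 + 0.5·0.4690; P(line X) ≈ 0.1409, P(line Y) ≈ 0.4484, P(line Z) ≈ 0.4107

0.4107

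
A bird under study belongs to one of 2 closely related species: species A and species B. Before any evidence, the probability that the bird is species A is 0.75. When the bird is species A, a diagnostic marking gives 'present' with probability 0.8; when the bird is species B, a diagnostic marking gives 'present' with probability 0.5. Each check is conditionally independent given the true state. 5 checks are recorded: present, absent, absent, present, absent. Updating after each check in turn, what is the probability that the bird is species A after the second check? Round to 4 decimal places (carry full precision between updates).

After 'present': P(species A) = 0.8·0.7500 / (0.8·0.7500 + 0.5·0.2500) ≈ 0.8276
After 'absent': P(species A) = 0.2·0.8276 / (0.2·0.8276 + 0.5·0.1724) ≈ 0.6575

0.6575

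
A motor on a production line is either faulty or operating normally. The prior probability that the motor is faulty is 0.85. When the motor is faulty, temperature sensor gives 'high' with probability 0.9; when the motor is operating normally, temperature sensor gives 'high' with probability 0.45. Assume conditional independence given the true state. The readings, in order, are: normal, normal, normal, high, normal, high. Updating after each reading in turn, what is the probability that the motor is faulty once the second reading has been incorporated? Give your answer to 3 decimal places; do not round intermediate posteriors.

0.158

Each posterior becomes the prior for the next update.
After 'normal': P(faulty) = 0.1·0.8500 / (0.1·0.8500 + 0.55·0.1500) ≈ 0.5075
After 'normal': P(faulty) = 0.1·0.5075 / (0.1·0.5075 + 0.55·0.4925) ≈ 0.1578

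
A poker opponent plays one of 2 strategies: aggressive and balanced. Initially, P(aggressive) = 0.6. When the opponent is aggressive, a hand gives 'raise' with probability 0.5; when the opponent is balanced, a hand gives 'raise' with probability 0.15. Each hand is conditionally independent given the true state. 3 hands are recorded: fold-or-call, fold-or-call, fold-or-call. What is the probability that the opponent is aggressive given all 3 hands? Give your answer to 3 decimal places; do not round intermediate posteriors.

After 'fold-or-call': P(aggressive) = 0.5·0.6000 / (0.5·0.6000 + 0.85·0.4000) ≈ 0.4688
After 'fold-or-call': P(aggressive) = 0.5·0.4688 / (0.5·0.4688 + 0.85·0.5312) ≈ 0.3417
After 'fold-or-call': P(aggressive) = 0.5·0.3417 / (0.5·0.3417 + 0.85·0.6583) ≈ 0.2339

0.234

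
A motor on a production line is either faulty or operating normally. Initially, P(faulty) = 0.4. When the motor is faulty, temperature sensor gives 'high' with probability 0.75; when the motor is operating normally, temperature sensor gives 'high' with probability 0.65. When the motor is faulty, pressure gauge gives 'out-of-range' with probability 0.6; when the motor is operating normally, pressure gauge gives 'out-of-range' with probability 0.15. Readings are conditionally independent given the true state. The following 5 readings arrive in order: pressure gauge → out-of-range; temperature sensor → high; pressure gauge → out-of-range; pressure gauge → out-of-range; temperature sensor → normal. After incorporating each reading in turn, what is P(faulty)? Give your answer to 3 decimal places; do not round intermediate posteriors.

After pressure gauge='out-of-range': P(faulty) = 0.6·0.4000 / (0.6·0.4000 + 0.15·0.6000) ≈ 0.7273
After temperature sensor='high': P(faulty) = 0.75·0.7273 / (0.75·0.7273 + 0.65·0.2727) ≈ 0.7547
After pressure gauge='out-of-range': P(faulty) = 0.6·0.7547 / (0.6·0.7547 + 0.15·0.2453) ≈ 0.9249
After pressure gauge='out-of-range': P(faulty) = 0.6·0.9249 / (0.6·0.9249 + 0.15·0.0751) ≈ 0.9801
After temperature sensor='normal': P(faulty) = 0.25·0.9801 / (0.25·0.9801 + 0.35·0.0199) ≈ 0.9723

0.972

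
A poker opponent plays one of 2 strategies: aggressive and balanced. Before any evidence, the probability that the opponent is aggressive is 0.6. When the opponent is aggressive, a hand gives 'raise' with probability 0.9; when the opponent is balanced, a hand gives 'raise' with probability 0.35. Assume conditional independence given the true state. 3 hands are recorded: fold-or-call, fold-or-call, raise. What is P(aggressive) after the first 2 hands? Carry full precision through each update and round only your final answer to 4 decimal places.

0.0343

After 'fold-or-call': P(aggressive) = 0.1·0.6000 / (0.1·0.6000 + 0.65·0.4000) ≈ 0.1875
After 'fold-or-call': P(aggressive) = 0.1·0.1875 / (0.1·0.1875 + 0.65·0.8125) ≈ 0.0343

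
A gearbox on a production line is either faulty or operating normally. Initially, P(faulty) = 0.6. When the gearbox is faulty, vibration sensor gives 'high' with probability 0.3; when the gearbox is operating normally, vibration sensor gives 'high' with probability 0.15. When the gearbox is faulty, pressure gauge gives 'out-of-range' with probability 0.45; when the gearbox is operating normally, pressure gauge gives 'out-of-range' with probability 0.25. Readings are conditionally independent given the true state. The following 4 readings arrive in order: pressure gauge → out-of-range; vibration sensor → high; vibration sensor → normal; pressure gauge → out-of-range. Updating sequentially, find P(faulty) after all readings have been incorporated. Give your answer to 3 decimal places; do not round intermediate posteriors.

0.889

After pressure gauge='out-of-range': P(faulty) = 0.45·0.6000 / (0.45·0.6000 + 0.25·0.4000) ≈ 0.7297
After vibration sensor='high': P(faulty) = 0.3·0.7297 / (0.3·0.7297 + 0.15·0.2703) ≈ 0.8438
After vibration sensor='normal': P(faulty) = 0.7·0.8438 / (0.7·0.8438 + 0.85·0.1562) ≈ 0.8164
After pressure gauge='out-of-range': P(faulty) = 0.45·0.8164 / (0.45·0.8164 + 0.25·0.1836) ≈ 0.8889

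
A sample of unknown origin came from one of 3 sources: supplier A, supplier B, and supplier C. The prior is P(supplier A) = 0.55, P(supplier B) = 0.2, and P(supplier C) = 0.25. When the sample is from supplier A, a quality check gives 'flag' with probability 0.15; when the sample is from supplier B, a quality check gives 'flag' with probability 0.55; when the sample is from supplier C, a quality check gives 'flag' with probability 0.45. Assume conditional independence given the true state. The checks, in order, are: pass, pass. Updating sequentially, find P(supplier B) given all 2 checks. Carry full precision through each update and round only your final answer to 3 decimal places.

After 'pass': normaliser = 0.85·0.5500 + 0.45·0.2000 + 0.55·0.2500; P(supplier A) ≈ 0.6727, P(supplier B) ≈ 0.1295, P(supplier C) ≈ 0.1978
After 'pass': normaliser = 0.85·0.6727 + 0.45·0.1295 + 0.55·0.1978; P(supplier A) ≈ 0.7739, P(supplier B) ≈ 0.0789, P(supplier C) ≈ 0.1473

0.079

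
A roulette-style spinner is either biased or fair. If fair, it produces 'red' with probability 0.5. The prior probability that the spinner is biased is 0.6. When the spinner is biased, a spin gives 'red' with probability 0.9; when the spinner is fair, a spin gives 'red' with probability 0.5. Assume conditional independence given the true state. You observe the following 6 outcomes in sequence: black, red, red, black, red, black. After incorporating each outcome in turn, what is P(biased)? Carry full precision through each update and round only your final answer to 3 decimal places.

After 'black': P(biased) = 0.1·0.6000 / (0.1·0.6000 + 0.5·0.4000) ≈ 0.2308
After 'red': P(biased) = 0.9·0.2308 / (0.9·0.2308 + 0.5·0.7692) ≈ 0.3506
After 'red': P(biased) = 0.9·0.3506 / (0.9·0.3506 + 0.5·0.6494) ≈ 0.4929
After 'black': P(biased) = 0.1·0.4929 / (0.1·0.4929 + 0.5·0.5071) ≈ 0.1628
After 'red': P(biased) = 0.9·0.1628 / (0.9·0.1628 + 0.5·0.8372) ≈ 0.2592
After 'black': P(biased) = 0.1·0.2592 / (0.1·0.2592 + 0.5·0.7408) ≈ 0.0654

0.065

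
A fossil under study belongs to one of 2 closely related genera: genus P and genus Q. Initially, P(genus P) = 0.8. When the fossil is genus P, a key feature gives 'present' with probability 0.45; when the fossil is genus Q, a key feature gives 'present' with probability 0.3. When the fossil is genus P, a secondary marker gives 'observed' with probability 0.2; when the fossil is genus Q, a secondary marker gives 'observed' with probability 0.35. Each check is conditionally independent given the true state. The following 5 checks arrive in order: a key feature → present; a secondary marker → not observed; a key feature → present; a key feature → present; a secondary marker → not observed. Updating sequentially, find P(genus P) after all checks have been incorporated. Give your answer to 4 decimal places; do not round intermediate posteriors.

After a key feature='present': P(genus P) = 0.45·0.8000 / (0.45·0.8000 + 0.3·0.2000) ≈ 0.8571
After a secondary marker='not observed': P(genus P) = 0.8·0.8571 / (0.8·0.8571 + 0.65·0.1429) ≈ 0.8807
After a key feature='present': P(genus P) = 0.45·0.8807 / (0.45·0.8807 + 0.3·0.1193) ≈ 0.9172
After a key feature='present': P(genus P) = 0.45·0.9172 / (0.45·0.9172 + 0.3·0.0828) ≈ 0.9432
After a secondary marker='not observed': P(genus P) = 0.8·0.9432 / (0.8·0.9432 + 0.65·0.0568) ≈ 0.9534

0.9534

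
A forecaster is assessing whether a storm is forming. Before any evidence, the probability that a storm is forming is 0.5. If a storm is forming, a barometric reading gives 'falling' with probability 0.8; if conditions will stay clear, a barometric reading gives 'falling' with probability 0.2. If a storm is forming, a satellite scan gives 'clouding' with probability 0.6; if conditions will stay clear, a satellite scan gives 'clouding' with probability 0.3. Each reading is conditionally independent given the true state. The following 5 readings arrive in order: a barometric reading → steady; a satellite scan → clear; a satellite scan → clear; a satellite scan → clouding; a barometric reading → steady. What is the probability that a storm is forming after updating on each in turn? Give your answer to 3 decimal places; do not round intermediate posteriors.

0.039

After a barometric reading='steady': P(storm) = 0.2·0.5000 / (0.2·0.5000 + 0.8·0.5000) ≈ 0.2000
After a satellite scan='clear': P(storm) = 0.4·0.2000 / (0.4·0.2000 + 0.7·0.8000) ≈ 0.1250
After a satellite scan='clear': P(storm) = 0.4·0.1250 / (0.4·0.1250 + 0.7·0.8750) ≈ 0.0755
After a satellite scan='clouding': P(storm) = 0.6·0.0755 / (0.6·0.0755 + 0.3·0.9245) ≈ 0.1404
After a barometric reading='steady': P(storm) = 0.2·0.1404 / (0.2·0.1404 + 0.8·0.8596) ≈ 0.0392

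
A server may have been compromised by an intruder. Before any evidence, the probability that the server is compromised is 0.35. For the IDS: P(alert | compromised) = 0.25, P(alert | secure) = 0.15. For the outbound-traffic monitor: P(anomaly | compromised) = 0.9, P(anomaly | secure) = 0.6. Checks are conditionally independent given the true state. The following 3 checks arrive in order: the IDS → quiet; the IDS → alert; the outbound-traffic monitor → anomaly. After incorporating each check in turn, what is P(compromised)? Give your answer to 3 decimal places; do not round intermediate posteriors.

0.543

Apply Bayes' rule sequentially, carrying P(compromised) forward.
After the IDS='quiet': P(compromised) = 0.75·0.3500 / (0.75·0.3500 + 0.85·0.6500) ≈ 0.3221
After the IDS='alert': P(compromised) = 0.25·0.3221 / (0.25·0.3221 + 0.15·0.6779) ≈ 0.4419
After the outbound-traffic monitor='anomaly': P(compromised) = 0.9·0.4419 / (0.9·0.4419 + 0.6·0.5581) ≈ 0.5429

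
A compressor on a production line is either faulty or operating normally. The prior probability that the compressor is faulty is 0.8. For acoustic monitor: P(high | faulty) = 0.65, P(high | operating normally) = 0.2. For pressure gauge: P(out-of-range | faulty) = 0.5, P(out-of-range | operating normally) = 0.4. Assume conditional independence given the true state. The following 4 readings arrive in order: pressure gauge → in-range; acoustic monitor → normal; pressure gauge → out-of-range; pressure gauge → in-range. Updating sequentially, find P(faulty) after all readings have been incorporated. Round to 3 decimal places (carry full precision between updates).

0.603

Each posterior becomes the prior for the next update.
After pressure gauge='in-range': P(faulty) = 0.5·0.8000 / (0.5·0.8000 + 0.6·0.2000) ≈ 0.7692
After acoustic monitor='normal': P(faulty) = 0.35·0.7692 / (0.35·0.7692 + 0.8·0.2308) ≈ 0.5932
After pressure gauge='out-of-range': P(faulty) = 0.5·0.5932 / (0.5·0.5932 + 0.4·0.4068) ≈ 0.6458
After pressure gauge='in-range': P(faulty) = 0.5·0.6458 / (0.5·0.6458 + 0.6·0.3542) ≈ 0.6030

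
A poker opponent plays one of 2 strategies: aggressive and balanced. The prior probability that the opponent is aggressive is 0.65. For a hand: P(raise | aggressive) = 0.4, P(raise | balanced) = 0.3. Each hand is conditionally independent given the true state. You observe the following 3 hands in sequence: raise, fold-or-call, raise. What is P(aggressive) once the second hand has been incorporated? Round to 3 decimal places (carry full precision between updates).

After 'raise': P(aggressive) = 0.4·0.6500 / (0.4·0.6500 + 0.3·0.3500) ≈ 0.7123
After 'fold-or-call': P(aggressive) = 0.6·0.7123 / (0.6·0.7123 + 0.7·0.2877) ≈ 0.6797

0.680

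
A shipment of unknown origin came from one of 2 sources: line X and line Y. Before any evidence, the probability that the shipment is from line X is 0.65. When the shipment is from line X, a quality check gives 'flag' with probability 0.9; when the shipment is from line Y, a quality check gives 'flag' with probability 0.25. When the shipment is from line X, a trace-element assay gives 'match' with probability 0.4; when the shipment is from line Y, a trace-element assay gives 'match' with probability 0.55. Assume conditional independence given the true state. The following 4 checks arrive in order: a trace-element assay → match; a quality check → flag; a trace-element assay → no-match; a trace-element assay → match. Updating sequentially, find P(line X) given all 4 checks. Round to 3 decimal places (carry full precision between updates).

Each posterior becomes the prior for the next update.
After a trace-element assay='match': P(line X) = 0.4·0.6500 / (0.4·0.6500 + 0.55·0.3500) ≈ 0.5746
After a quality check='flag': P(line X) = 0.9·0.5746 / (0.9·0.5746 + 0.25·0.4254) ≈ 0.8294
After a trace-element assay='no-match': P(line X) = 0.6·0.8294 / (0.6·0.8294 + 0.45·0.1706) ≈ 0.8664
After a trace-element assay='match': P(line X) = 0.4·0.8664 / (0.4·0.8664 + 0.55·0.1336) ≈ 0.8250

0.825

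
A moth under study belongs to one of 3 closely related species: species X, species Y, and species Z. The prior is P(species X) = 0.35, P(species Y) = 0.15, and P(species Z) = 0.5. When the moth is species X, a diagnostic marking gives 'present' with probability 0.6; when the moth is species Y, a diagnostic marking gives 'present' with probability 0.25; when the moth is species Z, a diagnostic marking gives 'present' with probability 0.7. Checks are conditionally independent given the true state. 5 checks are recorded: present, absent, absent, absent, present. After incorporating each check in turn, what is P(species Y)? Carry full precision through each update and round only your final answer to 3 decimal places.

After 'present': normaliser = 0.6·0.3500 + 0.25·0.1500 + 0.7·0.5000; P(species X) ≈ 0.3515, P(species Y) ≈ 0.0628, P(species Z) ≈ 0.5858
After 'absent': normaliser = 0.4·0.3515 + 0.75·0.0628 + 0.3·0.5858; P(species X) ≈ 0.3869, P(species Y) ≈ 0.1295, P(species Z) ≈ 0.4836
After 'absent': normaliser = 0.4·0.3869 + 0.75·0.1295 + 0.3·0.4836; P(species X) ≈ 0.3898, P(species Y) ≈ 0.2447, P(species Z) ≈ 0.3655
After 'absent': normaliser = 0.4·0.3898 + 0.75·0.2447 + 0.3·0.3655; P(species X) ≈ 0.3472, P(species Y) ≈ 0.4087, P(species Z) ≈ 0.2441
After 'present': normaliser = 0.6·0.3472 + 0.25·0.4087 + 0.7·0.2441; P(species X) ≈ 0.4328, P(species Y) ≈ 0.2122, P(species Z) ≈ 0.3550

0.212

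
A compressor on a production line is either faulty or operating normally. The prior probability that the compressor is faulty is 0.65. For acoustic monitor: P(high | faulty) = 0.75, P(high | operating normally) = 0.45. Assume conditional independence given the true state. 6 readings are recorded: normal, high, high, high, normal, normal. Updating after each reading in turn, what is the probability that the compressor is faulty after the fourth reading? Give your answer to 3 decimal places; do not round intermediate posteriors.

0.796

Each posterior becomes the prior for the next update.
After 'normal': P(faulty) = 0.25·0.6500 / (0.25·0.6500 + 0.55·0.3500) ≈ 0.4577
After 'high': P(faulty) = 0.75·0.4577 / (0.75·0.4577 + 0.45·0.5423) ≈ 0.5845
After 'high': P(faulty) = 0.75·0.5845 / (0.75·0.5845 + 0.45·0.4155) ≈ 0.7010
After 'high': P(faulty) = 0.75·0.7010 / (0.75·0.7010 + 0.45·0.2990) ≈ 0.7963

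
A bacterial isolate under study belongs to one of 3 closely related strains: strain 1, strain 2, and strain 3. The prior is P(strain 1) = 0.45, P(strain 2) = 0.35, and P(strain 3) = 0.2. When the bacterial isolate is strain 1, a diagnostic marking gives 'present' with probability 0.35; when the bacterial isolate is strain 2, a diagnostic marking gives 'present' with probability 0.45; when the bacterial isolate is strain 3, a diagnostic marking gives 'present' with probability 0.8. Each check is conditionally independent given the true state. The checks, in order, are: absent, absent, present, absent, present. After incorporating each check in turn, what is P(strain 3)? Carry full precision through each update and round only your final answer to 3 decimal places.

0.037

After 'absent': normaliser = 0.65·0.4500 + 0.55·0.3500 + 0.2·0.2000; P(strain 1) ≈ 0.5571, P(strain 2) ≈ 0.3667, P(strain 3) ≈ 0.0762
After 'absent': normaliser = 0.65·0.5571 + 0.55·0.3667 + 0.2·0.0762; P(strain 1) ≈ 0.6254, P(strain 2) ≈ 0.3483, P(strain 3) ≈ 0.0263
After 'present': normaliser = 0.35·0.6254 + 0.45·0.3483 + 0.8·0.0263; P(strain 1) ≈ 0.5518, P(strain 2) ≈ 0.3951, P(strain 3) ≈ 0.0531
After 'absent': normaliser = 0.65·0.5518 + 0.55·0.3951 + 0.2·0.0531; P(strain 1) ≈ 0.6115, P(strain 2) ≈ 0.3704, P(strain 3) ≈ 0.0181
After 'present': normaliser = 0.35·0.6115 + 0.45·0.3704 + 0.8·0.0181; P(strain 1) ≈ 0.5415, P(strain 2) ≈ 0.4218, P(strain 3) ≈ 0.0366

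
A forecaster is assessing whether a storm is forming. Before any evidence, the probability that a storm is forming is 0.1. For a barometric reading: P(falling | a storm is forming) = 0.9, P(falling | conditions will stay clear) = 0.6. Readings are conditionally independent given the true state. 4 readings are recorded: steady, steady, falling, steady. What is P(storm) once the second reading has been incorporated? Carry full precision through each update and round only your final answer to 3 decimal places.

After 'steady': P(storm) = 0.1·0.1000 / (0.1·0.1000 + 0.4·0.9000) ≈ 0.0270
After 'steady': P(storm) = 0.1·0.0270 / (0.1·0.0270 + 0.4·0.9730) ≈ 0.0069

0.007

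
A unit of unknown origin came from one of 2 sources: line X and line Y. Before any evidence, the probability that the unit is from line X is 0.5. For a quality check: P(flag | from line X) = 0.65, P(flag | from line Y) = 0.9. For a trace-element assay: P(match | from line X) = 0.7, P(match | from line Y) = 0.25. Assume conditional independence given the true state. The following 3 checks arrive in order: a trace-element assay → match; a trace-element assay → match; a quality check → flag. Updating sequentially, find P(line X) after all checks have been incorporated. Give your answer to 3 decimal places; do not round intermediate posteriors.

0.850

After a trace-element assay='match': P(line X) = 0.7·0.5000 / (0.7·0.5000 + 0.25·0.5000) ≈ 0.7368
After a trace-element assay='match': P(line X) = 0.7·0.7368 / (0.7·0.7368 + 0.25·0.2632) ≈ 0.8869
After a quality check='flag': P(line X) = 0.65·0.8869 / (0.65·0.8869 + 0.9·0.1131) ≈ 0.8499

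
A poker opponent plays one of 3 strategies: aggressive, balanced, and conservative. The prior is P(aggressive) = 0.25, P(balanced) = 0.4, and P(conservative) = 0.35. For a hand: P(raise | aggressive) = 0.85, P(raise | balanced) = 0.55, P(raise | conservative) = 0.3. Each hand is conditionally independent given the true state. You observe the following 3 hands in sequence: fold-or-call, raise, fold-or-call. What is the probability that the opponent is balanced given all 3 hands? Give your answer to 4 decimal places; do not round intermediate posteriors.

After 'fold-or-call': normaliser = 0.15·0.2500 + 0.45·0.4000 + 0.7·0.3500; P(aggressive) ≈ 0.0811, P(balanced) ≈ 0.3892, P(conservative) ≈ 0.5297
After 'raise': normaliser = 0.85·0.0811 + 0.55·0.3892 + 0.3·0.5297; P(aggressive) ≈ 0.1560, P(balanced) ≈ 0.4844, P(conservative) ≈ 0.3596
After 'fold-or-call': normaliser = 0.15·0.1560 + 0.45·0.4844 + 0.7·0.3596; P(aggressive) ≈ 0.0474, P(balanced) ≈ 0.4420, P(conservative) ≈ 0.5105

0.4420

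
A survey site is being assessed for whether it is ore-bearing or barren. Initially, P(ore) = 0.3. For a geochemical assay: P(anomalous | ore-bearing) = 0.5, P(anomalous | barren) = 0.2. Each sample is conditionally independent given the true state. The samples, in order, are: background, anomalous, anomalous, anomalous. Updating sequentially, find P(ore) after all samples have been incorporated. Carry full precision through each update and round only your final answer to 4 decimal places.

After 'background': P(ore) = 0.5·0.3000 / (0.5·0.3000 + 0.8·0.7000) ≈ 0.2113
After 'anomalous': P(ore) = 0.5·0.2113 / (0.5·0.2113 + 0.2·0.7887) ≈ 0.4011
After 'anomalous': P(ore) = 0.5·0.4011 / (0.5·0.4011 + 0.2·0.5989) ≈ 0.6260
After 'anomalous': P(ore) = 0.5·0.6260 / (0.5·0.6260 + 0.2·0.3740) ≈ 0.8071

0.8071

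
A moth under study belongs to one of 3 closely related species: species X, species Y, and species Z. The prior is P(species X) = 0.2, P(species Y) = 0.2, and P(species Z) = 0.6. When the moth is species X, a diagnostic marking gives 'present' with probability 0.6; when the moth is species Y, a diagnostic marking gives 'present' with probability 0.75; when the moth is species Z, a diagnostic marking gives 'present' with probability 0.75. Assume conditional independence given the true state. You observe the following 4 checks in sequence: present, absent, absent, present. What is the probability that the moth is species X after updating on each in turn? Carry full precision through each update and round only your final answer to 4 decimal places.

0.2906

After 'present': normaliser = 0.6·0.2000 + 0.75·0.2000 + 0.75·0.6000; P(species X) ≈ 0.1667, P(species Y) ≈ 0.2083, P(species Z) ≈ 0.6250
After 'absent': normaliser = 0.4·0.1667 + 0.25·0.2083 + 0.25·0.6250; P(species X) ≈ 0.2424, P(species Y) ≈ 0.1894, P(species Z) ≈ 0.5682
After 'absent': normaliser = 0.4·0.2424 + 0.25·0.1894 + 0.25·0.5682; P(species X) ≈ 0.3386, P(species Y) ≈ 0.1653, P(species Z) ≈ 0.4960
After 'present': normaliser = 0.6·0.3386 + 0.75·0.1653 + 0.75·0.4960; P(species X) ≈ 0.2906, P(species Y) ≈ 0.1774, P(species Z) ≈ 0.5321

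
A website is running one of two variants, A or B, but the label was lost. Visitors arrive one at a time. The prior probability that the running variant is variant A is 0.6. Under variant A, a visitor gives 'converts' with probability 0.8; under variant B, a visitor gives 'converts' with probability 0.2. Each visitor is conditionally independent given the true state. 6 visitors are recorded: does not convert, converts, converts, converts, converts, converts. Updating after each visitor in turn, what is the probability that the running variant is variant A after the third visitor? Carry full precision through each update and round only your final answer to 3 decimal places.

0.857

After 'does not convert': P(A) = 0.2·0.6000 / (0.2·0.6000 + 0.8·0.4000) ≈ 0.2727
After 'converts': P(A) = 0.8·0.2727 / (0.8·0.2727 + 0.2·0.7273) ≈ 0.6000
After 'converts': P(A) = 0.8·0.6000 / (0.8·0.6000 + 0.2·0.4000) ≈ 0.8571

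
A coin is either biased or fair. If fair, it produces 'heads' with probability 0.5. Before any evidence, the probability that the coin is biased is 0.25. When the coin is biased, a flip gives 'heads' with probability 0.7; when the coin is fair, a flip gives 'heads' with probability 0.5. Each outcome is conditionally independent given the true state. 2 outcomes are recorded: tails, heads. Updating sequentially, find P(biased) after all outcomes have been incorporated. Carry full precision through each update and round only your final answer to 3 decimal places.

After 'tails': P(biased) = 0.3·0.2500 / (0.3·0.2500 + 0.5·0.7500) ≈ 0.1667
After 'heads': P(biased) = 0.7·0.1667 / (0.7·0.1667 + 0.5·0.8333) ≈ 0.2188

0.219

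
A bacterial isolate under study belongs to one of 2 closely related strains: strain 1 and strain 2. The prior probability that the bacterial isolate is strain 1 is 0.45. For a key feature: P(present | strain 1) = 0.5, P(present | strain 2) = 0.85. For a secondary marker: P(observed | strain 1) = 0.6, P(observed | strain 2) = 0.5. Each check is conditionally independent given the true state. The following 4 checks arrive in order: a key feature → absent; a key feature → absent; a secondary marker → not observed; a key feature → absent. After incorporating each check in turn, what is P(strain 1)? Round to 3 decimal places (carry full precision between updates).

0.960

Each posterior becomes the prior for the next update.
After a key feature='absent': P(strain 1) = 0.5·0.4500 / (0.5·0.4500 + 0.15·0.5500) ≈ 0.7317
After a key feature='absent': P(strain 1) = 0.5·0.7317 / (0.5·0.7317 + 0.15·0.2683) ≈ 0.9009
After a secondary marker='not observed': P(strain 1) = 0.4·0.9009 / (0.4·0.9009 + 0.5·0.0991) ≈ 0.8791
After a key feature='absent': P(strain 1) = 0.5·0.8791 / (0.5·0.8791 + 0.15·0.1209) ≈ 0.9604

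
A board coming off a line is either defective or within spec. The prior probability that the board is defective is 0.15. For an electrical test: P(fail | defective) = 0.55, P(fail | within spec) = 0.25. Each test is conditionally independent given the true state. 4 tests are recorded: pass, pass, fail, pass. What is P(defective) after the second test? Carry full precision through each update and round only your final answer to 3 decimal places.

After 'pass': P(defective) = 0.45·0.1500 / (0.45·0.1500 + 0.75·0.8500) ≈ 0.0957
After 'pass': P(defective) = 0.45·0.0957 / (0.45·0.0957 + 0.75·0.9043) ≈ 0.0597

0.060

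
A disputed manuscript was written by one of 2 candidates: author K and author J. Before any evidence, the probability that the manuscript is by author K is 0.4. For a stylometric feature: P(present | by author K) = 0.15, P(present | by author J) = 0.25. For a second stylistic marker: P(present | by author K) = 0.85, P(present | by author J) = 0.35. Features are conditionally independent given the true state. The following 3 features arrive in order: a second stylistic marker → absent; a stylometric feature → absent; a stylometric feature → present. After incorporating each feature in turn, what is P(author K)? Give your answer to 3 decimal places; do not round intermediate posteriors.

0.095

After a second stylistic marker='absent': P(author K) = 0.15·0.4000 / (0.15·0.4000 + 0.65·0.6000) ≈ 0.1333
After a stylometric feature='absent': P(author K) = 0.85·0.1333 / (0.85·0.1333 + 0.75·0.8667) ≈ 0.1485
After a stylometric feature='present': P(author K) = 0.15·0.1485 / (0.15·0.1485 + 0.25·0.8515) ≈ 0.0947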